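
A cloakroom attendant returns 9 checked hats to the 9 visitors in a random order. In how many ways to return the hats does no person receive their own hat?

!9 is the nearest integer to 9!/e.
9! = 362880, and 362880/e ≈ 133496.09, so !9 = 133496.

133496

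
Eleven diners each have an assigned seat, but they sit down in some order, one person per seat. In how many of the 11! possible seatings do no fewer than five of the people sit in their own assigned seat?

# with exactly i fixed is C(11,i)·!(11-i); sum over i=5..11:
  i=5: C(11,5)·!6 = 462·265 = 122430
  i=6: C(11,6)·!5 = 462·44 = 20328
  i=7: C(11,7)·!4 = 330·9 = 2970
  i=8: C(11,8)·!3 = 165·2 = 330
  i=9: C(11,9)·!2 = 55·1 = 55
  i=10: C(11,10)·!1 = 11·0 = 0
  i=11: C(11,11)·!0 = 1·1 = 1
Total = 146114.

146114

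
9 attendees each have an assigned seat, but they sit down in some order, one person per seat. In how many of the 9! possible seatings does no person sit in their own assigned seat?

133496

Use !n = n·!(n-1) + (-1)^n.
!9 = 9·14833 - 1 = 133496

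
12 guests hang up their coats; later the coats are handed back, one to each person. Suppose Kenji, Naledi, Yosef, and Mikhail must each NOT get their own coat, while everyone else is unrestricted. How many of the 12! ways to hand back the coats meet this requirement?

Let A_j be the event that the j-th constrained one is fixed. By inclusion-exclusion over the 4 events:
Σ_{j=0}^{4} (-1)^j C(4,j)(12-j)!
= C(4,0)·12! - C(4,1)·11! + C(4,2)·10! - C(4,3)·9! + C(4,4)·8!
= 479001600 - 159667200 + 21772800 - 1451520 + 40320
= 339696000

339696000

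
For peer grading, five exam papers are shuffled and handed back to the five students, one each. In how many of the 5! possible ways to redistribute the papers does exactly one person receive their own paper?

45

Choose which one of the 5 is fixed: C(5,1) = 5.
The remaining 4 must be deranged: !4 = 9.
Total: 5 × 9 = 45.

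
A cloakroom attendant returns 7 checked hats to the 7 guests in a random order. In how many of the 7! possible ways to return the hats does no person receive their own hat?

1854

Use !n = (n-1)(!(n-1) + !(n-2)).
!7 = 6·(265 + 44) = 6·309 = 1854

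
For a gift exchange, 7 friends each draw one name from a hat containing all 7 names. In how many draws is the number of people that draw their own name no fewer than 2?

1331

# with exactly i fixed is C(7,i)·!(7-i); sum over i=2..7:
  i=2: C(7,2)·!5 = 21·44 = 924
  i=3: C(7,3)·!4 = 35·9 = 315
  i=4: C(7,4)·!3 = 35·2 = 70
  i=5: C(7,5)·!2 = 21·1 = 21
  i=6: C(7,6)·!1 = 7·0 = 0
  i=7: C(7,7)·!0 = 1·1 = 1
Total = 1331.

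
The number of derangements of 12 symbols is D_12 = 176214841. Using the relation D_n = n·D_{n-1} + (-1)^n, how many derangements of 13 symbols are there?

2290792932

D_13 = 13·176214841 - 1 = 2290792932.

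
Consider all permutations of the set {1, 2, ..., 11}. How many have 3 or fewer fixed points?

39158866

Sum C(11,i)·!(11-i) for i = 0..3:
  i=0: C(11,0)·!11 = 1·14684570 = 14684570
  i=1: C(11,1)·!10 = 11·1334961 = 14684571
  i=2: C(11,2)·!9 = 55·133496 = 7342280
  i=3: C(11,3)·!8 = 165·14833 = 2447445
Total = 39158866.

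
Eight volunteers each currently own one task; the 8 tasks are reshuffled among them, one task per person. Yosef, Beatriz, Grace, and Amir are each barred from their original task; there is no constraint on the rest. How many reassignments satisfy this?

24024

Inclusion-exclusion on the 4 forbidden self-matches:
Σ_{j=0}^{4} (-1)^j C(4,j)(8-j)!
= C(4,0)·8! - C(4,1)·7! + C(4,2)·6! - C(4,3)·5! + C(4,4)·4!
= 40320 - 20160 + 4320 - 480 + 24
= 24024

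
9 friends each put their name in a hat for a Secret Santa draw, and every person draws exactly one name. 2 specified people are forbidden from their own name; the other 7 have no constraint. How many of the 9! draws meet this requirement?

287280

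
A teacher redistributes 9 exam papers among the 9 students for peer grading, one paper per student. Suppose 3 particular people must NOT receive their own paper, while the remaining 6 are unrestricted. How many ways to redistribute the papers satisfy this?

256320

Inclusion-exclusion on the 3 forbidden self-matches:
Σ_{j=0}^{3} (-1)^j C(3,j)(9-j)!
= C(3,0)·9! - C(3,1)·8! + C(3,2)·7! - C(3,3)·6!
= 362880 - 120960 + 15120 - 720
= 256320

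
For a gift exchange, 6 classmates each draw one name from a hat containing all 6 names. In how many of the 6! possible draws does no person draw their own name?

265

By inclusion-exclusion, !6 = Σ (-1)^k · 6!/k! for k=0..6
= 6! - 6!/1! + 6!/2! - 6!/3! + 6!/4! - 6!/5! + 6!/6!
= 720 - 720 + 360 - 120 + 30 - 6 + 1
= 265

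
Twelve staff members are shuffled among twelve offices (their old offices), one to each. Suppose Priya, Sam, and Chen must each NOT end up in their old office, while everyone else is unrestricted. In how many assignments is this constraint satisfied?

369774720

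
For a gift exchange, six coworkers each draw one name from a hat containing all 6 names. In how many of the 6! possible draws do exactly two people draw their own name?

Pick the 2 fixed positions: C(6,2) = 15 ways.
The remaining 4 must be deranged: !4 = 9.
Total: 15 × 9 = 135.

135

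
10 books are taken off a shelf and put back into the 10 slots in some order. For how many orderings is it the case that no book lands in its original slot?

The number of derangements of 10 is !10 = Σ_{k=0}^{10} (-1)^k·10!/k!
= 10! - 10!/1! + 10!/2! - 10!/3! + 10!/4! - 10!/5! + 10!/6! - 10!/7! + 10!/8! - 10!/9! + 10!/10!
= 3628800 - 3628800 + 1814400 - 604800 + 151200 - 30240 + 5040 - 720 + 90 - 10 + 1
= 1334961

1334961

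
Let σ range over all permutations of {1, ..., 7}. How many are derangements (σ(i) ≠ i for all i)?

!7 = 7! · Σ_{k=0}^{7} (-1)^k/k!
= 7! - 7!/1! + 7!/2! - 7!/3! + 7!/4! - 7!/5! + 7!/6! - 7!/7!
= 5040 - 5040 + 2520 - 840 + 210 - 42 + 7 - 1
= 1854

1854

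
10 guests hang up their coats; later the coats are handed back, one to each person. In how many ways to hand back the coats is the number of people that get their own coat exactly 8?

45

Choose which 8 of the 10 are fixed: C(10,8) = 45.
The remaining 2 must be deranged: !2 = 1.
Total: 45 × 1 = 45.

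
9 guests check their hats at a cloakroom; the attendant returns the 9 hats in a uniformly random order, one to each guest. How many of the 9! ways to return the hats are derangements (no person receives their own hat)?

133496

!9 is the nearest integer to 9!/e.
9! = 362880, and 362880/e ≈ 133496.09, so !9 = 133496.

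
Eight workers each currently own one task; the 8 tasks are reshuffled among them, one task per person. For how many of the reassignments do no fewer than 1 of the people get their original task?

Sum C(8,i)·!(8-i) for i = 1..8:
  i=1: C(8,1)·!7 = 8·1854 = 14832
  i=2: C(8,2)·!6 = 28·265 = 7420
  i=3: C(8,3)·!5 = 56·44 = 2464
  i=4: C(8,4)·!4 = 70·9 = 630
  i=5: C(8,5)·!3 = 56·2 = 112
  i=6: C(8,6)·!2 = 28·1 = 28
  i=7: C(8,7)·!1 = 8·0 = 0
  i=8: C(8,8)·!0 = 1·1 = 1
Total = 25487.

25487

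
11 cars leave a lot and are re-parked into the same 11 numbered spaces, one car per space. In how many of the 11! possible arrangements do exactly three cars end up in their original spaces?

Choose which 3 of the 11 are fixed: C(11,3) = 165.
The other 8 form a derangement: !8 = 14833.
Total: 165 × 14833 = 2447445.

2447445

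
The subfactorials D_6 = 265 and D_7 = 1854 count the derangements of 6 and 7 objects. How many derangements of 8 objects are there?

14833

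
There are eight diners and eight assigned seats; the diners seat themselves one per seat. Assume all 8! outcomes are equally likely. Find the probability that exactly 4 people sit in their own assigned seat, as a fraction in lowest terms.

1/64

Favorable outcomes: C(8,4)·!4 = 70·9 = 630.
Total outcomes: 8! = 40320.
Probability = 630/40320 = 1/64.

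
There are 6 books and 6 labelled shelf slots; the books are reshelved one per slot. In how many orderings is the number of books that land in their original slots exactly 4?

15

Pick the 4 fixed positions: C(6,4) = 15 ways.
The remaining 2 must be deranged: !2 = 1.
Total: 15 × 1 = 15.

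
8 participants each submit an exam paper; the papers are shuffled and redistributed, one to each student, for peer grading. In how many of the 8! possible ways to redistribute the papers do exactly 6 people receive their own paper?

28

Choose which 6 of the 8 are fixed: C(8,6) = 28.
The remaining 2 must be deranged: !2 = 1.
Total: 28 × 1 = 28.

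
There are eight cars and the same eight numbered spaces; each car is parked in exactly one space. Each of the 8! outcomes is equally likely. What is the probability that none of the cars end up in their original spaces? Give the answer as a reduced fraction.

2119/5760

Favorable outcomes: !8 = 14833.
Total outcomes: 8! = 40320.
Probability = 14833/40320 = 2119/5760.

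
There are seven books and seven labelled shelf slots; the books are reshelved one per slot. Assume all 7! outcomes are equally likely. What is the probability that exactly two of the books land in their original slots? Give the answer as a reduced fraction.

11/60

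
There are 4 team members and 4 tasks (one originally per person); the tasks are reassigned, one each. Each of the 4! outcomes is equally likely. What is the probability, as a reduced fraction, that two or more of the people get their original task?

7/24

Favorable outcomes: Σ_{i≥2} C(4,i)·!(4-i) = 6·1 + 4·0 + 1·1 = 7.
Total outcomes: 4! = 24.
Probability = 7/24 = 7/24.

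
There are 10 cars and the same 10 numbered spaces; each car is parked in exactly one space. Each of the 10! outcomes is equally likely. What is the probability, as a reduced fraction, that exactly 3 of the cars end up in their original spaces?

Favorable outcomes: C(10,3)·!7 = 120·1854 = 222480.
Total outcomes: 10! = 3628800.
Probability = 222480/3628800 = 103/1680.

103/1680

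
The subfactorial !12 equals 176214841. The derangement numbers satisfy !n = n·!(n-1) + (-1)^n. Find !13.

2290792932

!13 = 13·176214841 - 1 = 2290792932.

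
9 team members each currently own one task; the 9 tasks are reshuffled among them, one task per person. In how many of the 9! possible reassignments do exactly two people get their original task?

Choose which 2 of the 9 are fixed: C(9,2) = 36.
The remaining 7 must be deranged: !7 = 1854.
Total: 36 × 1854 = 66744.

66744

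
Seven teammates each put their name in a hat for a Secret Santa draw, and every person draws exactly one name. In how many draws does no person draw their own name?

1854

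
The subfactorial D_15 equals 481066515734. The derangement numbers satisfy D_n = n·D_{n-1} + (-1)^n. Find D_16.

7697064251745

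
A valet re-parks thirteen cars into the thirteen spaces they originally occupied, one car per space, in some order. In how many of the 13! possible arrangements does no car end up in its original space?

Recurrence: !13 = 12·(!12 + !11).
!13 = 12·(176214841 + 14684570) = 12·190899411 = 2290792932

2290792932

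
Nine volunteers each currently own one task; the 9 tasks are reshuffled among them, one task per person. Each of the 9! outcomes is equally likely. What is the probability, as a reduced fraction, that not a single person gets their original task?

Favorable outcomes: !9 = 133496.
Total outcomes: 9! = 362880.
Probability = 133496/362880 = 16687/45360.

16687/45360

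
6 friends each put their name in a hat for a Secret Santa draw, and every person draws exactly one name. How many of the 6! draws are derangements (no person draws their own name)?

265

Use !n = (n-1)(!(n-1) + !(n-2)).
!6 = 5·(44 + 9) = 5·53 = 265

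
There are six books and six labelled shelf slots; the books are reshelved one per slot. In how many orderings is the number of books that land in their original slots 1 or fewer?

Sum C(6,i)·!(6-i) for i = 0..1:
  i=0: C(6,0)·!6 = 1·265 = 265
  i=1: C(6,1)·!5 = 6·44 = 264
Total = 529.

529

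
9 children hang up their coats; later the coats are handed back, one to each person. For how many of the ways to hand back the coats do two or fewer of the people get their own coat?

333737

Sum C(9,i)·!(9-i) for i = 0..2:
  i=0: C(9,0)·!9 = 1·133496 = 133496
  i=1: C(9,1)·!8 = 9·14833 = 133497
  i=2: C(9,2)·!7 = 36·1854 = 66744
Total = 333737.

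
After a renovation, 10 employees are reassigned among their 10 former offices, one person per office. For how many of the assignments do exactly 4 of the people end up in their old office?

Pick the 4 fixed positions: C(10,4) = 210 ways.
The remaining 6 must be deranged: !6 = 265.
Total: 210 × 265 = 55650.

55650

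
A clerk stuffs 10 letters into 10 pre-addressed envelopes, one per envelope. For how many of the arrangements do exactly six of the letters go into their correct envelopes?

Pick the 6 fixed positions: C(10,6) = 210 ways.
The remaining 4 must be deranged: !4 = 9.
Total: 210 × 9 = 1890.

1890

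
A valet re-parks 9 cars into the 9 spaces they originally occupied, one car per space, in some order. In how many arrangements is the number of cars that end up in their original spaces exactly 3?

Choose which 3 of the 9 are fixed: C(9,3) = 84.
The other 6 form a derangement: !6 = 265.
Total: 84 × 265 = 22260.

22260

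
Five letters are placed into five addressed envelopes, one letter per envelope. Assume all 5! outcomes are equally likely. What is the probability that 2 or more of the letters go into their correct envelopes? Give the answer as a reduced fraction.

Favorable outcomes: Σ_{i≥2} C(5,i)·!(5-i) = 10·2 + 10·1 + 5·0 + 1·1 = 31.
Total outcomes: 5! = 120.
Probability = 31/120 = 31/120.

31/120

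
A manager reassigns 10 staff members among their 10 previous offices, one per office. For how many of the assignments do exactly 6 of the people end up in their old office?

Choose which 6 of the 10 are fixed: C(10,6) = 210.
The remaining 4 must be deranged: !4 = 9.
Total: 210 × 9 = 1890.

1890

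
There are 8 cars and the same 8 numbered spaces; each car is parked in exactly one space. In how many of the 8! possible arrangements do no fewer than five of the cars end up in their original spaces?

141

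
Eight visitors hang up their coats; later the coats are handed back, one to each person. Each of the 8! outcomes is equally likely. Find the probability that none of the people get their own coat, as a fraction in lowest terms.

2119/5760

Favorable outcomes: !8 = 14833.
Total outcomes: 8! = 40320.
Probability = 14833/40320 = 2119/5760.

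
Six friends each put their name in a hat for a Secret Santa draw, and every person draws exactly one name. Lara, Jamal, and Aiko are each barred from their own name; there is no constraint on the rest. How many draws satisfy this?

Inclusion-exclusion on the 3 forbidden self-matches:
Σ_{j=0}^{3} (-1)^j C(3,j)(6-j)!
= C(3,0)·6! - C(3,1)·5! + C(3,2)·4! - C(3,3)·3!
= 720 - 360 + 72 - 6
= 426

426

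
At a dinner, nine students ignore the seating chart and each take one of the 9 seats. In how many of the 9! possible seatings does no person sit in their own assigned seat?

133496

By inclusion-exclusion, !9 = Σ (-1)^k · 9!/k! for k=0..9
= 9! - 9!/1! + 9!/2! - 9!/3! + 9!/4! - 9!/5! + 9!/6! - 9!/7! + 9!/8! - 9!/9!
= 362880 - 362880 + 181440 - 60480 + 15120 - 3024 + 504 - 72 + 9 - 1
= 133496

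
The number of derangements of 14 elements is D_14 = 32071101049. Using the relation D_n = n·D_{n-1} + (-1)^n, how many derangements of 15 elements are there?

481066515734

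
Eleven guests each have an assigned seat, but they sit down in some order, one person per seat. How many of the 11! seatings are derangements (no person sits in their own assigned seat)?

14684570

By inclusion-exclusion, !11 = Σ (-1)^k · 11!/k! for k=0..11
= 11! - 11!/1! + 11!/2! - 11!/3! + 11!/4! - 11!/5! + 11!/6! - 11!/7! + 11!/8! - 11!/9! + 11!/10! - 11!/11!
= 39916800 - 39916800 + 19958400 - 6652800 + 1663200 - 332640 + 55440 - 7920 + 990 - 110 + 11 - 1
= 14684570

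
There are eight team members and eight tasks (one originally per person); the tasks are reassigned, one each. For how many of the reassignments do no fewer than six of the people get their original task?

Sum C(8,i)·!(8-i) for i = 6..8:
  i=6: C(8,6)·!2 = 28·1 = 28
  i=7: C(8,7)·!1 = 8·0 = 0
  i=8: C(8,8)·!0 = 1·1 = 1
Total = 29.

29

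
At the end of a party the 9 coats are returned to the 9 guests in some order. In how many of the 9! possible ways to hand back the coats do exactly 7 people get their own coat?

36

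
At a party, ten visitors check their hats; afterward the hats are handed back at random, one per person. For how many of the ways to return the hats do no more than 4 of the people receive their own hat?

Sum C(10,i)·!(10-i) for i = 0..4:
  i=0: C(10,0)·!10 = 1·1334961 = 1334961
  i=1: C(10,1)·!9 = 10·133496 = 1334960
  i=2: C(10,2)·!8 = 45·14833 = 667485
  i=3: C(10,3)·!7 = 120·1854 = 222480
  i=4: C(10,4)·!6 = 210·265 = 55650
Total = 3615536.

3615536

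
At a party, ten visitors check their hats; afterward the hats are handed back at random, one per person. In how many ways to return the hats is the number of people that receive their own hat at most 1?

Sum C(10,i)·!(10-i) for i = 0..1:
  i=0: C(10,0)·!10 = 1·1334961 = 1334961
  i=1: C(10,1)·!9 = 10·133496 = 1334960
Total = 2669921.

2669921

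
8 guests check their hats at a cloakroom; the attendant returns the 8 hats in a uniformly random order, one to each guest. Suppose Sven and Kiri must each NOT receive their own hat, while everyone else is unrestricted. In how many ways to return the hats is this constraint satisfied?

Let A_j be the event that the j-th constrained one is fixed. By inclusion-exclusion over the 2 events:
Σ_{j=0}^{2} (-1)^j C(2,j)(8-j)!
= C(2,0)·8! - C(2,1)·7! + C(2,2)·6!
= 40320 - 10080 + 720
= 30960

30960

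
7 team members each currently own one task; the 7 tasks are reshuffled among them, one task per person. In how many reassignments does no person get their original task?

1854

The subfactorial !7 = [7!/e] (nearest integer).
7! = 5040, and 5040/e ≈ 1854.11, so !7 = 1854.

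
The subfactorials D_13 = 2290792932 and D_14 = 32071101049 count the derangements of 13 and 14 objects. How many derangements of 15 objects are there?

481066515734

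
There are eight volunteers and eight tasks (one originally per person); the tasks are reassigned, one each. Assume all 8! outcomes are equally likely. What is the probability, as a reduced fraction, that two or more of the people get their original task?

Favorable outcomes: Σ_{i≥2} C(8,i)·!(8-i) = 28·265 + 56·44 + 70·9 + 56·2 + 28·1 + 8·0 + 1·1 = 10655.
Total outcomes: 8! = 40320.
Probability = 10655/40320 = 2131/8064.

2131/8064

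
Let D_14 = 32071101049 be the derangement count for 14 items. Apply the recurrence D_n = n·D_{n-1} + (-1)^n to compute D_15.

481066515734

D_15 = 15·32071101049 - 1 = 481066515734.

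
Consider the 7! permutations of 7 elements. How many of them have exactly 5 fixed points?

21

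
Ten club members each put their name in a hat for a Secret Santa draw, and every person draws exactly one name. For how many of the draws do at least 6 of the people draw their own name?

Sum C(10,i)·!(10-i) for i = 6..10:
  i=6: C(10,6)·!4 = 210·9 = 1890
  i=7: C(10,7)·!3 = 120·2 = 240
  i=8: C(10,8)·!2 = 45·1 = 45
  i=9: C(10,9)·!1 = 10·0 = 0
  i=10: C(10,10)·!0 = 1·1 = 1
Total = 2176.

2176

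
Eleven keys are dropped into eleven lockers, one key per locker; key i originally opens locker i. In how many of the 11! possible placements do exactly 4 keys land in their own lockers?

611820

Pick the 4 fixed positions: C(11,4) = 330 ways.
The other 7 form a derangement: !7 = 1854.
Total: 330 × 1854 = 611820.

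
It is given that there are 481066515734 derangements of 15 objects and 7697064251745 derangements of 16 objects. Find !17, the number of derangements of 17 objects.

!17 = (17-1)·(!16 + !15) = 16·(7697064251745 + 481066515734) = 16·8178130767479 = 130850092279664.

130850092279664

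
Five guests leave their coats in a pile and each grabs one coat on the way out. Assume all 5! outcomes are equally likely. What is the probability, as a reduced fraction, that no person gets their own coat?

Favorable outcomes: !5 = 44.
Total outcomes: 5! = 120.
Probability = 44/120 = 11/30.

11/30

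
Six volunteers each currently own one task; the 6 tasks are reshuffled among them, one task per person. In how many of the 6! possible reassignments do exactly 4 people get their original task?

15

Pick the 4 fixed positions: C(6,4) = 15 ways.
The other 2 form a derangement: !2 = 1.
Total: 15 × 1 = 15.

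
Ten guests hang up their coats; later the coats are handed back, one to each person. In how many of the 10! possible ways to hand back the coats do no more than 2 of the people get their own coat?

Sum C(10,i)·!(10-i) for i = 0..2:
  i=0: C(10,0)·!10 = 1·1334961 = 1334961
  i=1: C(10,1)·!9 = 10·133496 = 1334960
  i=2: C(10,2)·!8 = 45·14833 = 667485
Total = 3337406.

3337406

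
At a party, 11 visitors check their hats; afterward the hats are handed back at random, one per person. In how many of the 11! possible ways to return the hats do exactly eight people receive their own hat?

330

Pick the 8 fixed positions: C(11,8) = 165 ways.
The remaining 3 must be deranged: !3 = 2.
Total: 165 × 2 = 330.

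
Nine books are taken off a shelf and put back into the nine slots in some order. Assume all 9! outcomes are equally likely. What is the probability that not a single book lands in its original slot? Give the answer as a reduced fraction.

16687/45360

Favorable outcomes: !9 = 133496.
Total outcomes: 9! = 362880.
Probability = 133496/362880 = 16687/45360.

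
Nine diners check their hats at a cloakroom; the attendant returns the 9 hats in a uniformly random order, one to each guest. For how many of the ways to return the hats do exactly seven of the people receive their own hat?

36

Pick the 7 fixed positions: C(9,7) = 36 ways.
The remaining 2 must be deranged: !2 = 1.
Total: 36 × 1 = 36.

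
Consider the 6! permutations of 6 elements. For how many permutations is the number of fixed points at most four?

719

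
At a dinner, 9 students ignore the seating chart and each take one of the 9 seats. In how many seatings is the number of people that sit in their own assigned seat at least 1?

229384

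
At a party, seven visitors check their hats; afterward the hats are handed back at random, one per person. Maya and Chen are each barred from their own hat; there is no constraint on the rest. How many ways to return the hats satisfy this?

3720

Inclusion-exclusion on the 2 forbidden self-matches:
Σ_{j=0}^{2} (-1)^j C(2,j)(7-j)!
= C(2,0)·7! - C(2,1)·6! + C(2,2)·5!
= 5040 - 1440 + 120
= 3720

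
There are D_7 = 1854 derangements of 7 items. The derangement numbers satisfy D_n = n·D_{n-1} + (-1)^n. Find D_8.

14833

D_8 = 8·1854 + 1 = 14833.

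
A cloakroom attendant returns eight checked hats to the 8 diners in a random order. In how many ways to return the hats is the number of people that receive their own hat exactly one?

14832

Pick the single fixed position: C(8,1) = 8 ways.
The remaining 7 must be deranged: !7 = 1854.
Total: 8 × 1854 = 14832.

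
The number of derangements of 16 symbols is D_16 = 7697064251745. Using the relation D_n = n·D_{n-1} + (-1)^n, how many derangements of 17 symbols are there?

130850092279664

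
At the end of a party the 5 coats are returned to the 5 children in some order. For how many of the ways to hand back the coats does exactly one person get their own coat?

Pick the single fixed position: C(5,1) = 5 ways.
The other 4 form a derangement: !4 = 9.
Total: 5 × 9 = 45.

45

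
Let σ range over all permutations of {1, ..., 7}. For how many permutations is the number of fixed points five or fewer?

5039

# with exactly i fixed is C(7,i)·!(7-i); sum over i=0..5:
  i=0: C(7,0)·!7 = 1·1854 = 1854
  i=1: C(7,1)·!6 = 7·265 = 1855
  i=2: C(7,2)·!5 = 21·44 = 924
  i=3: C(7,3)·!4 = 35·9 = 315
  i=4: C(7,4)·!3 = 35·2 = 70
  i=5: C(7,5)·!2 = 21·1 = 21
Total = 5039.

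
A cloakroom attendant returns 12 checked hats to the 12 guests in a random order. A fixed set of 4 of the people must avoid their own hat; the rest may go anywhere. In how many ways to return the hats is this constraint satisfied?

339696000

Let A_j be the event that the j-th constrained one is fixed. By inclusion-exclusion over the 4 events:
Σ_{j=0}^{4} (-1)^j C(4,j)(12-j)!
= C(4,0)·12! - C(4,1)·11! + C(4,2)·10! - C(4,3)·9! + C(4,4)·8!
= 479001600 - 159667200 + 21772800 - 1451520 + 40320
= 339696000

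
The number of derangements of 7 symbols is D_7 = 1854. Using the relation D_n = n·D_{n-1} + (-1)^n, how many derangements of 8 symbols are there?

14833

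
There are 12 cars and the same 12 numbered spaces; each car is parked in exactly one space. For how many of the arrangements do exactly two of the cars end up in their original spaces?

Pick the 2 fixed positions: C(12,2) = 66 ways.
The remaining 10 must be deranged: !10 = 1334961.
Total: 66 × 1334961 = 88107426.

88107426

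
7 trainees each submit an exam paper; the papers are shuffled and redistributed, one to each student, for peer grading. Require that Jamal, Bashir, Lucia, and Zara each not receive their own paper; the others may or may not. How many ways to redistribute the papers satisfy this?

Let A_j be the event that the j-th constrained one is fixed. By inclusion-exclusion over the 4 events:
Σ_{j=0}^{4} (-1)^j C(4,j)(7-j)!
= C(4,0)·7! - C(4,1)·6! + C(4,2)·5! - C(4,3)·4! + C(4,4)·3!
= 5040 - 2880 + 720 - 96 + 6
= 2790

2790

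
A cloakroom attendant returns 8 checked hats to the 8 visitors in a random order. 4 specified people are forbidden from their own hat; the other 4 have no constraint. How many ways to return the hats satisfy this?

24024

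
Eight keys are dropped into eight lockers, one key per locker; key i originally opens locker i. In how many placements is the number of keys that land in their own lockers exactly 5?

112

Pick the 5 fixed positions: C(8,5) = 56 ways.
The other 3 form a derangement: !3 = 2.
Total: 56 × 2 = 112.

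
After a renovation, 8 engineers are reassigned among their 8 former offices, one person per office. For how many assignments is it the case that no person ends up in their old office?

The subfactorial !8 = [8!/e] (nearest integer).
8! = 40320, and 40320/e ≈ 14832.90, so !8 = 14833.

14833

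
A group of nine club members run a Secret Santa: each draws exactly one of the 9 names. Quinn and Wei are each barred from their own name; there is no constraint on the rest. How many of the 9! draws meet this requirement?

287280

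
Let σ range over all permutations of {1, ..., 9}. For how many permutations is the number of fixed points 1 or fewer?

Sum C(9,i)·!(9-i) for i = 0..1:
  i=0: C(9,0)·!9 = 1·133496 = 133496
  i=1: C(9,1)·!8 = 9·14833 = 133497
Total = 266993.

266993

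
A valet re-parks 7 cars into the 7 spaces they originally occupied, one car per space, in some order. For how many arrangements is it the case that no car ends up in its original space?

1854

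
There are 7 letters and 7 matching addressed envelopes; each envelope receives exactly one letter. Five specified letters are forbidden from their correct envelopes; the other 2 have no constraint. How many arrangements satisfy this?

2428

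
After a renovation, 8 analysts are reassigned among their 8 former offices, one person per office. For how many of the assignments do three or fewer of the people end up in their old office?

# with exactly i fixed is C(8,i)·!(8-i); sum over i=0..3:
  i=0: C(8,0)·!8 = 1·14833 = 14833
  i=1: C(8,1)·!7 = 8·1854 = 14832
  i=2: C(8,2)·!6 = 28·265 = 7420
  i=3: C(8,3)·!5 = 56·44 = 2464
Total = 39549.

39549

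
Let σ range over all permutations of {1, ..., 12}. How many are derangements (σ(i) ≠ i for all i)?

176214841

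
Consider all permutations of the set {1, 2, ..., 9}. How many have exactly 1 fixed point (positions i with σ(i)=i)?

133497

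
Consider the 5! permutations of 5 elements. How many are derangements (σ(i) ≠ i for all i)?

By inclusion-exclusion, !5 = Σ (-1)^k · 5!/k! for k=0..5
= 5! - 5!/1! + 5!/2! - 5!/3! + 5!/4! - 5!/5!
= 120 - 120 + 60 - 20 + 5 - 1
= 44

44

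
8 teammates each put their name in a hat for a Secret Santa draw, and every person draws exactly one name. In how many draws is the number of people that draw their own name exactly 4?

630

Choose which 4 of the 8 are fixed: C(8,4) = 70.
The other 4 form a derangement: !4 = 9.
Total: 70 × 9 = 630.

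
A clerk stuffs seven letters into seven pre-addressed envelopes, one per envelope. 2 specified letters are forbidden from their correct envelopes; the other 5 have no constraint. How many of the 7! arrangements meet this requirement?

Inclusion-exclusion on the 2 forbidden self-matches:
Σ_{j=0}^{2} (-1)^j C(2,j)(7-j)!
= C(2,0)·7! - C(2,1)·6! + C(2,2)·5!
= 5040 - 1440 + 120
= 3720

3720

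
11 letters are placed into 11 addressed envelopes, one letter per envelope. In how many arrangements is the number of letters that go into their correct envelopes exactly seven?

2970

Choose which 7 of the 11 are fixed: C(11,7) = 330.
The other 4 form a derangement: !4 = 9.
Total: 330 × 9 = 2970.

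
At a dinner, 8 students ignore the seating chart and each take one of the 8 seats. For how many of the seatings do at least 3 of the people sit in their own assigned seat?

Sum C(8,i)·!(8-i) for i = 3..8:
  i=3: C(8,3)·!5 = 56·44 = 2464
  i=4: C(8,4)·!4 = 70·9 = 630
  i=5: C(8,5)·!3 = 56·2 = 112
  i=6: C(8,6)·!2 = 28·1 = 28
  i=7: C(8,7)·!1 = 8·0 = 0
  i=8: C(8,8)·!0 = 1·1 = 1
Total = 3235.

3235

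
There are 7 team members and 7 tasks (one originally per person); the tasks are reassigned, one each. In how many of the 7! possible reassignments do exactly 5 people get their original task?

21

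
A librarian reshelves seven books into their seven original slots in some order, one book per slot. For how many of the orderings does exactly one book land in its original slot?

1855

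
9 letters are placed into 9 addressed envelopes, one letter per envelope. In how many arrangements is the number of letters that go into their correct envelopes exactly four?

5544

Choose which 4 of the 9 are fixed: C(9,4) = 126.
The other 5 form a derangement: !5 = 44.
Total: 126 × 44 = 5544.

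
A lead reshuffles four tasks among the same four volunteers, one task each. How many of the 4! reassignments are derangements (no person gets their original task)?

!4 is the nearest integer to 4!/e.
4! = 24, and 24/e ≈ 8.83, so !4 = 9.

9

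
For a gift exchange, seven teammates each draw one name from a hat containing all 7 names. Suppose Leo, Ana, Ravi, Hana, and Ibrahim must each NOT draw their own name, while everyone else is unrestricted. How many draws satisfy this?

2428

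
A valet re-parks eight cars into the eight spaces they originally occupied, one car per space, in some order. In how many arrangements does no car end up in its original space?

14833

!8 is the nearest integer to 8!/e.
8! = 40320, and 40320/e ≈ 14832.90, so !8 = 14833.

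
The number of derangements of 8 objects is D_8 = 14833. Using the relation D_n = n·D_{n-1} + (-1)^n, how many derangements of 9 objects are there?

D_9 = 9·14833 - 1 = 133496.

133496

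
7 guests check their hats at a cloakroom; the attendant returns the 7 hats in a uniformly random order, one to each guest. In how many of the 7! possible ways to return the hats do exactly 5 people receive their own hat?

21

Choose which 5 of the 7 are fixed: C(7,5) = 21.
The other 2 form a derangement: !2 = 1.
Total: 21 × 1 = 21.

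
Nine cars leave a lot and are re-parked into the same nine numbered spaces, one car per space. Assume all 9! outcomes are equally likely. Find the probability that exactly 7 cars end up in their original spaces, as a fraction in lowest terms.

1/10080

Favorable outcomes: C(9,7)·!2 = 36·1 = 36.
Total outcomes: 9! = 362880.
Probability = 36/362880 = 1/10080.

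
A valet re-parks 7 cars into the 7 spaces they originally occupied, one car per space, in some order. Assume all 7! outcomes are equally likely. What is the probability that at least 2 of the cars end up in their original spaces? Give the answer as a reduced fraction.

1331/5040

Favorable outcomes: Σ_{i≥2} C(7,i)·!(7-i) = 21·44 + 35·9 + 35·2 + 21·1 + 7·0 + 1·1 = 1331.
Total outcomes: 7! = 5040.
Probability = 1331/5040 = 1331/5040.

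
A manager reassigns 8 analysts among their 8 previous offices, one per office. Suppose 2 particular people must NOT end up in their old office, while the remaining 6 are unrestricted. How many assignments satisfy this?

Inclusion-exclusion on the 2 forbidden self-matches:
Σ_{j=0}^{2} (-1)^j C(2,j)(8-j)!
= C(2,0)·8! - C(2,1)·7! + C(2,2)·6!
= 40320 - 10080 + 720
= 30960

30960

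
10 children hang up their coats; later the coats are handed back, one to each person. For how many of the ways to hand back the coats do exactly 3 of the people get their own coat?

222480

Choose which 3 of the 10 are fixed: C(10,3) = 120.
The remaining 7 must be deranged: !7 = 1854.
Total: 120 × 1854 = 222480.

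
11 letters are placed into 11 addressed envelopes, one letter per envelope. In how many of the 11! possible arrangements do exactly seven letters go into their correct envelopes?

Choose which 7 of the 11 are fixed: C(11,7) = 330.
The remaining 4 must be deranged: !4 = 9.
Total: 330 × 9 = 2970.

2970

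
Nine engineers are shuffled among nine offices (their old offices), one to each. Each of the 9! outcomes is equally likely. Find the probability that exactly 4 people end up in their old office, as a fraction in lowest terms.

Favorable outcomes: C(9,4)·!5 = 126·44 = 5544.
Total outcomes: 9! = 362880.
Probability = 5544/362880 = 11/720.

11/720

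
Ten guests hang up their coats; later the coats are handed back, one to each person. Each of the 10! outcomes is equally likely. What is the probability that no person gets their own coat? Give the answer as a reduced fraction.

16481/44800

Favorable outcomes: !10 = 1334961.
Total outcomes: 10! = 3628800.
Probability = 1334961/3628800 = 16481/44800.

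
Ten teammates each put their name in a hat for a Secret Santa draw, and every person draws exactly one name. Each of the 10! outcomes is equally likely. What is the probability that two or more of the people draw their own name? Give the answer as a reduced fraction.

Favorable outcomes: Σ_{i≥2} C(10,i)·!(10-i) = 45·14833 + 120·1854 + 210·265 + 252·44 + 210·9 + 120·2 + 45·1 + 10·0 + 1·1 = 958879.
Total outcomes: 10! = 3628800.
Probability = 958879/3628800 = 958879/3628800.

958879/3628800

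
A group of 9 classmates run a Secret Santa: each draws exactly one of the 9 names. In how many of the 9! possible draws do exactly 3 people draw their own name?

22260

Choose which 3 of the 9 are fixed: C(9,3) = 84.
The remaining 6 must be deranged: !6 = 265.
Total: 84 × 265 = 22260.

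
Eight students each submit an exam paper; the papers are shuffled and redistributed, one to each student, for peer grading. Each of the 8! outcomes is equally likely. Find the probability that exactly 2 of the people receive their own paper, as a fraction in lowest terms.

Favorable outcomes: C(8,2)·!6 = 28·265 = 7420.
Total outcomes: 8! = 40320.
Probability = 7420/40320 = 53/288.

53/288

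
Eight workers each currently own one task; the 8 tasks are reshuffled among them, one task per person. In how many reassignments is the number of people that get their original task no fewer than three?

3235

# with exactly i fixed is C(8,i)·!(8-i); sum over i=3..8:
  i=3: C(8,3)·!5 = 56·44 = 2464
  i=4: C(8,4)·!4 = 70·9 = 630
  i=5: C(8,5)·!3 = 56·2 = 112
  i=6: C(8,6)·!2 = 28·1 = 28
  i=7: C(8,7)·!1 = 8·0 = 0
  i=8: C(8,8)·!0 = 1·1 = 1
Total = 3235.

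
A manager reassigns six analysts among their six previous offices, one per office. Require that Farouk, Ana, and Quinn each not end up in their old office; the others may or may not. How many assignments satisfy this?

426

Let A_j be the event that the j-th constrained one is fixed. By inclusion-exclusion over the 3 events:
Σ_{j=0}^{3} (-1)^j C(3,j)(6-j)!
= C(3,0)·6! - C(3,1)·5! + C(3,2)·4! - C(3,3)·3!
= 720 - 360 + 72 - 6
= 426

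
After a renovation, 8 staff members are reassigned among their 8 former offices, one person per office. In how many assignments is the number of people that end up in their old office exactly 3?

2464

Pick the 3 fixed positions: C(8,3) = 56 ways.
The remaining 5 must be deranged: !5 = 44.
Total: 56 × 44 = 2464.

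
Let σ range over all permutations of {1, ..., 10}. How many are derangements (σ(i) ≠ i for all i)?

The number of derangements of 10 is !10 = Σ_{k=0}^{10} (-1)^k·10!/k!
= 10! - 10!/1! + 10!/2! - 10!/3! + 10!/4! - 10!/5! + 10!/6! - 10!/7! + 10!/8! - 10!/9! + 10!/10!
= 3628800 - 3628800 + 1814400 - 604800 + 151200 - 30240 + 5040 - 720 + 90 - 10 + 1
= 1334961

1334961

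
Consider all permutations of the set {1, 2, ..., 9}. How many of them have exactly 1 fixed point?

133497

Pick the single fixed position: C(9,1) = 9 ways.
The other 8 form a derangement: !8 = 14833.
Total: 9 × 14833 = 133497.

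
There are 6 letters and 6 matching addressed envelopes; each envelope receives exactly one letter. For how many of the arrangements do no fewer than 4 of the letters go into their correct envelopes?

16

Sum C(6,i)·!(6-i) for i = 4..6:
  i=4: C(6,4)·!2 = 15·1 = 15
  i=5: C(6,5)·!1 = 6·0 = 0
  i=6: C(6,6)·!0 = 1·1 = 1
Total = 16.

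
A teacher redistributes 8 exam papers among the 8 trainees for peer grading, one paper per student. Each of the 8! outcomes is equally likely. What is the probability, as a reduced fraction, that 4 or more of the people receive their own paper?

Favorable outcomes: Σ_{i≥4} C(8,i)·!(8-i) = 70·9 + 56·2 + 28·1 + 8·0 + 1·1 = 771.
Total outcomes: 8! = 40320.
Probability = 771/40320 = 257/13440.

257/13440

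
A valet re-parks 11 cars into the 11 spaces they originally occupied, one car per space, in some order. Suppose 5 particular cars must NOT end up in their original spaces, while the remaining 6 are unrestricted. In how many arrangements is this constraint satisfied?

Let A_j be the event that the j-th constrained one is fixed. By inclusion-exclusion over the 5 events:
Σ_{j=0}^{5} (-1)^j C(5,j)(11-j)!
= C(5,0)·11! - C(5,1)·10! + C(5,2)·9! - C(5,3)·8! + C(5,4)·7! - C(5,5)·6!
= 39916800 - 18144000 + 3628800 - 403200 + 25200 - 720
= 25022880

25022880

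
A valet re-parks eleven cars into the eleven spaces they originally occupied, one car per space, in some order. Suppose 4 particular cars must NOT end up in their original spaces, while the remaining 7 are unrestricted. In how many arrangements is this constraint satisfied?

27422640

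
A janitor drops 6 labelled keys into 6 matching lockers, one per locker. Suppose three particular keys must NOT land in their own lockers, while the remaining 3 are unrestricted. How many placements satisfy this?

Let A_j be the event that the j-th constrained one is fixed. By inclusion-exclusion over the 3 events:
Σ_{j=0}^{3} (-1)^j C(3,j)(6-j)!
= C(3,0)·6! - C(3,1)·5! + C(3,2)·4! - C(3,3)·3!
= 720 - 360 + 72 - 6
= 426

426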